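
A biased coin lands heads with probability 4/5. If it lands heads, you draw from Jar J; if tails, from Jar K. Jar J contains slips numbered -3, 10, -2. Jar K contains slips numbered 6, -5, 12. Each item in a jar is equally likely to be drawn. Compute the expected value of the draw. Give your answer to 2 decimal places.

E[X | Jar J] = (-3 + 10 − 2)/3 = 5/3
E[X | Jar K] = (6 − 5 + 12)/3 = 13/3
E[X] = (4/5)·5/3 + (1/5)·13/3 = 11/5 ≈ 2.20

2.20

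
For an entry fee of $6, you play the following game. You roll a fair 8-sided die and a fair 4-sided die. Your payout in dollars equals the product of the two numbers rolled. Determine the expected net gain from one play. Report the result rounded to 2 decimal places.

$5.25

Distribution of the product of the two numbers rolled: 1 w.p. 1/32, 2 w.p. 1/16, 3 w.p. 1/16, 4 w.p. 3/32, 5 w.p. 1/32, 6 w.p. 3/32, …
E[payout] = (1/32)·1 + (1/16)·2 + (1/16)·3 + (3/32)·4 + (1/32)·5 + (3/32)·6 + (1/32)·7 + (3/32)·8 + (1/32)·9 + (1/32)·10 + (3/32)·12 + (1/32)·14 + (1/32)·15 + (1/16)·16 + (1/32)·18 + (1/32)·20 + (1/32)·21 + (1/16)·24 + (1/32)·28 + (1/32)·32 = 45/4
Expected profit = 45/4 − 6 = 21/4 ≈ $5.25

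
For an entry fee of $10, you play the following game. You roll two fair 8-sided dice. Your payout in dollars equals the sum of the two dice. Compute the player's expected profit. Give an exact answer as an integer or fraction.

Distribution of the sum of the two dice: 2 w.p. 1/64, 3 w.p. 1/32, 4 w.p. 3/64, 5 w.p. 1/16, 6 w.p. 5/64, 7 w.p. 3/32, …
E[payout] = (1/64)·2 + (1/32)·3 + (3/64)·4 + (1/16)·5 + (5/64)·6 + (3/32)·7 + (7/64)·8 + (1/8)·9 + (7/64)·10 + (3/32)·11 + (5/64)·12 + (1/16)·13 + (3/64)·14 + (1/32)·15 + (1/64)·16 = 9
Expected profit = 9 − 10 = -1

-$1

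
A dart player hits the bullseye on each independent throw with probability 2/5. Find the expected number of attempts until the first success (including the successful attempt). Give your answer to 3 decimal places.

For a geometric distribution, E[trials] = 1/p = 1/(2/5) = 5/2.
≈ 2.500

2.500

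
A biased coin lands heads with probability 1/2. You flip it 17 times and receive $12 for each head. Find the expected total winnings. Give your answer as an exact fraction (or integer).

E[#heads] = 17·1/2 = 17/2 (linearity over flips).
E[winnings] = 12·17/2 = 102.

$102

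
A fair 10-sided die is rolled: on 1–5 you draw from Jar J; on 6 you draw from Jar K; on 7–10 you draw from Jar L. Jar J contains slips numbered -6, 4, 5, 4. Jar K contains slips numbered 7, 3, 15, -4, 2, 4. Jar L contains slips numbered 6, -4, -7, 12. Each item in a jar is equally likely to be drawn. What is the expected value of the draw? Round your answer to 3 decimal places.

2.025

E[X | Jar J] = (-6 + 4 + 5 + 4)/4 = 7/4
E[X | Jar K] = (7 + 3 + 15 − 4 + 2 + 4)/6 = 9/2
E[X | Jar L] = (6 − 4 − 7 + 12)/4 = 7/4
E[X] = (1/2)·7/4 + (1/10)·9/2 + (2/5)·7/4 = 81/40 ≈ 2.025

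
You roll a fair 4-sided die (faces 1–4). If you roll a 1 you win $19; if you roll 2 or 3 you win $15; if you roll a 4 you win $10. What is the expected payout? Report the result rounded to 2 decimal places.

E[payout] = (1/4)·10 + (1/2)·15 + (1/4)·19 = 59/4
≈ $14.75

$14.75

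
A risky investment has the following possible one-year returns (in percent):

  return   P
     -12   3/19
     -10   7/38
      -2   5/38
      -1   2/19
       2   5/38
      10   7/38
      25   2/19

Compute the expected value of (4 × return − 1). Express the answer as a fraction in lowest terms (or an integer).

29/19

E[4x-1] = (3/19)·(-49) + (7/38)·(-41) + (5/38)·(-9) + (2/19)·(-5) + (5/38)·7 + (7/38)·39 + (2/19)·99
     = 29/19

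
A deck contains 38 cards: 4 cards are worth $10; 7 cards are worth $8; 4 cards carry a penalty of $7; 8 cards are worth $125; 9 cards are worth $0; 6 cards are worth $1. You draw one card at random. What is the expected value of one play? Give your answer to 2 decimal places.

E[payout] = (4/38)·10 + (7/38)·8 + (4/38)·(-7) + (8/38)·125 + (9/38)·0 + (6/38)·1 = 537/19
≈ $28.26

$28.26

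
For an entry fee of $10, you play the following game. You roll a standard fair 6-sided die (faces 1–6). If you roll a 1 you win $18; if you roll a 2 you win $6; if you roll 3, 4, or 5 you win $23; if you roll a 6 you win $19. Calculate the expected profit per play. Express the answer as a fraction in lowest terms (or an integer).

E[payout] = (1/6)·6 + (1/6)·18 + (1/6)·19 + (1/2)·23 = 56/3
Expected profit = 56/3 − 10 = 26/3

26/3 dollars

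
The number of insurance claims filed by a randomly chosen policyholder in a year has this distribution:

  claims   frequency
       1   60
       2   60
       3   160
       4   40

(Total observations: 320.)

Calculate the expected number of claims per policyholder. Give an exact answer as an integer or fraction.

41/16

Total = 320, so P(claims=1) = 60/320, etc.
E[X] = (3/16)·1 + (3/16)·2 + (1/2)·3 + (1/8)·4
     = 41/16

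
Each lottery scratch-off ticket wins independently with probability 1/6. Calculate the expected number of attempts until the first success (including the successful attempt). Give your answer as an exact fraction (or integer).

6

For a geometric distribution, E[trials] = 1/p = 1/(1/6) = 6.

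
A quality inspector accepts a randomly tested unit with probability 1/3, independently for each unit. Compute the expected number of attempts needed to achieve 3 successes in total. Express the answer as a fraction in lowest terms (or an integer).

By linearity (sum of 3 independent geometric waits), E[trials] = 3/p = 3/(1/3) = 9.

9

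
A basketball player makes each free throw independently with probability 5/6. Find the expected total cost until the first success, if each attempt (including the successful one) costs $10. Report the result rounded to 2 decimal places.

E[#attempts] = 1/p = 6/5; E[cost] = 10·6/5 = 12.
≈ 12.00

$12.00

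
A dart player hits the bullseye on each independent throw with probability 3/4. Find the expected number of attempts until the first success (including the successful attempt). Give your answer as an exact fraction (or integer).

4/3

For a geometric distribution, E[trials] = 1/p = 1/(3/4) = 4/3.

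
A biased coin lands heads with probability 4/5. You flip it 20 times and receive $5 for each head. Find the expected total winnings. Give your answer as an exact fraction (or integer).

E[#heads] = 20·4/5 = 16 (linearity over flips).
E[winnings] = 5·16 = 80.

$80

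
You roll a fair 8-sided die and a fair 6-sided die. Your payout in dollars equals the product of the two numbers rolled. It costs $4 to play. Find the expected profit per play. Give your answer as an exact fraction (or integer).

47/4 dollars

Distribution of the product of the two numbers rolled: 1 w.p. 1/48, 2 w.p. 1/24, 3 w.p. 1/24, 4 w.p. 1/16, 5 w.p. 1/24, 6 w.p. 1/12, …
E[payout] = (1/48)·1 + (1/24)·2 + (1/24)·3 + (1/16)·4 + (1/24)·5 + (1/12)·6 + (1/48)·7 + (1/16)·8 + (1/48)·9 + (1/24)·10 + (1/12)·12 + (1/48)·14 + (1/24)·15 + (1/24)·16 + (1/24)·18 + (1/24)·20 + (1/48)·21 + (1/16)·24 + (1/48)·25 + (1/48)·28 + (1/24)·30 + (1/48)·32 + (1/48)·35 + (1/48)·36 + (1/48)·40 + (1/48)·42 + (1/48)·48 = 63/4
Expected profit = 63/4 − 4 = 47/4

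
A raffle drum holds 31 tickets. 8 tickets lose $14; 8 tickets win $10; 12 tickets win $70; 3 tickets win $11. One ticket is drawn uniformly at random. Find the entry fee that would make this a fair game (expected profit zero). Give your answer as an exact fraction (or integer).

841/31 dollars

E[payout] = (8/31)·(-14) + (8/31)·10 + (12/31)·70 + (3/31)·11 = 841/31
Fair fee = E[payout] = 841/31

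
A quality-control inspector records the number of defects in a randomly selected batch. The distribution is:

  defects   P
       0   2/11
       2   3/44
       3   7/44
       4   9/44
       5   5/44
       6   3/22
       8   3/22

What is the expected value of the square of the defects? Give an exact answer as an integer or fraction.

236/11

E[X²] = (2/11)·0 + (3/44)·4 + (7/44)·9 + (9/44)·16 + (5/44)·25 + (3/22)·36 + (3/22)·64
     = 236/11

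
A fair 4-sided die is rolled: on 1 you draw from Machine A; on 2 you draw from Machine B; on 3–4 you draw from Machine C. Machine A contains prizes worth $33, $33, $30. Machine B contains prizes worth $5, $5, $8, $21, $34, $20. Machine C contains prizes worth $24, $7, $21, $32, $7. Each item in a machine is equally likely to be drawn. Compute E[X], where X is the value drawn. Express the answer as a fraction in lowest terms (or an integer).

E[X | Machine A] = (33 + 33 + 30)/3 = 32
E[X | Machine B] = (5 + 5 + 8 + 21 + 34 + 20)/6 = 31/2
E[X | Machine C] = (24 + 7 + 21 + 32 + 7)/5 = 91/5
E[X] = (1/4)·32 + (1/4)·31/2 + (1/2)·91/5 = 839/40

839/40 dollars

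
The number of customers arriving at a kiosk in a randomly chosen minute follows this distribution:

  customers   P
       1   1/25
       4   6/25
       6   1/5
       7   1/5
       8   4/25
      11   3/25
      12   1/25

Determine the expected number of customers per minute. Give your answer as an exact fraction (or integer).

167/25

E[X] = (1/25)·1 + (6/25)·4 + (1/5)·6 + (1/5)·7 + (4/25)·8 + (3/25)·11 + (1/25)·12
     = 167/25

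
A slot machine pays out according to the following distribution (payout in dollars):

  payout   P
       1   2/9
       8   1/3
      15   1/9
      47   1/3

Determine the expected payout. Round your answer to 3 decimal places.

E[X] = (2/9)·1 + (1/3)·8 + (1/9)·15 + (1/3)·47
     = 182/9 ≈ 20.222

$20.222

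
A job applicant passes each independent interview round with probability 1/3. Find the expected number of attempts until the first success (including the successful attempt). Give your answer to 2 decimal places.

For a geometric distribution, E[trials] = 1/p = 1/(1/3) = 3.
≈ 3.00

3.00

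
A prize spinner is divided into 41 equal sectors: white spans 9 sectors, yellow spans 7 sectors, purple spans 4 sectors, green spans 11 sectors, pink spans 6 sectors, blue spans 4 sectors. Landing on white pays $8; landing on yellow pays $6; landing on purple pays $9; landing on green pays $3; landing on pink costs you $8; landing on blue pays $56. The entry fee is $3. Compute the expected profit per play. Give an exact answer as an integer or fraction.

236/41 dollars

E[payout] = (9/41)·8 + (7/41)·6 + (4/41)·9 + (11/41)·3 + (6/41)·(-8) + (4/41)·56 = 359/41
Expected profit = 359/41 − 3 = 236/41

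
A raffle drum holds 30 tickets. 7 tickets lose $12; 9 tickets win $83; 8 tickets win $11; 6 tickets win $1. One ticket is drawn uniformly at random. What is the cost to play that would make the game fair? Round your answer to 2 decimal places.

E[payout] = (7/30)·(-12) + (9/30)·83 + (8/30)·11 + (6/30)·1 = 757/30
Fair fee = E[payout] = 757/30 ≈ $25.23

$25.23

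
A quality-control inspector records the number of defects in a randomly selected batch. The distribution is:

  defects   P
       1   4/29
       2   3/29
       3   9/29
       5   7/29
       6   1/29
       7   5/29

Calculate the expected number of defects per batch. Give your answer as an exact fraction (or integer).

113/29

E[X] = (4/29)·1 + (3/29)·2 + (9/29)·3 + (7/29)·5 + (1/29)·6 + (5/29)·7
     = 113/29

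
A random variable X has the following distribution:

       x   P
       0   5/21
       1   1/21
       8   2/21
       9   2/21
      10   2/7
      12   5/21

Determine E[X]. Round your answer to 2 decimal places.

E[X] = (5/21)·0 + (1/21)·1 + (2/21)·8 + (2/21)·9 + (2/7)·10 + (5/21)·12
     = 155/21 ≈ 7.38

7.38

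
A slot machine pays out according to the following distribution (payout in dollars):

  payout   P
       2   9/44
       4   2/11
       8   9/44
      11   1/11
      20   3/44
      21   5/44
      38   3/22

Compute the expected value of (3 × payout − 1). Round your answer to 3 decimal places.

37.114

E[3x-1] = (9/44)·5 + (2/11)·11 + (9/44)·23 + (1/11)·32 + (3/44)·59 + (5/44)·62 + (3/22)·113
     = 1633/44 ≈ 37.114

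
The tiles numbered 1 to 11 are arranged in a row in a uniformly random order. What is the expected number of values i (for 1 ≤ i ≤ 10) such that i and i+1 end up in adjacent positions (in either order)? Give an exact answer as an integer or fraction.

For each i ∈ {1,…,10}, let Xᵢ = 1 if i and i+1 are adjacent. P(Xᵢ=1) = 2·(11−1)!/11! = 2/11.
By linearity, E[ΣXᵢ] = (10)·(2/11) = 20/11.

20/11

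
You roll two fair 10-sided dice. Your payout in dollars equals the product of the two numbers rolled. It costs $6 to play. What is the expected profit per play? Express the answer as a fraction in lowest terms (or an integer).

Distribution of the product of the two numbers rolled: 1 w.p. 1/100, 2 w.p. 1/50, 3 w.p. 1/50, 4 w.p. 3/100, 5 w.p. 1/50, 6 w.p. 1/25, …
E[payout] = (1/100)·1 + (1/50)·2 + (1/50)·3 + (3/100)·4 + (1/50)·5 + (1/25)·6 + (1/50)·7 + (1/25)·8 + (3/100)·9 + (1/25)·10 + (1/25)·12 + (1/50)·14 + (1/50)·15 + (3/100)·16 + (1/25)·18 + (1/25)·20 + (1/50)·21 + (1/25)·24 + (1/100)·25 + (1/50)·27 + (1/50)·28 + (1/25)·30 + (1/50)·32 + (1/50)·35 + (3/100)·36 + (1/25)·40 + (1/50)·42 + (1/50)·45 + (1/50)·48 + (1/100)·49 + (1/50)·50 + (1/50)·54 + (1/50)·56 + (1/50)·60 + (1/50)·63 + (1/100)·64 + (1/50)·70 + (1/50)·72 + (1/50)·80 + (1/100)·81 + (1/50)·90 + (1/100)·100 = 121/4
Expected profit = 121/4 − 6 = 97/4

97/4 dollars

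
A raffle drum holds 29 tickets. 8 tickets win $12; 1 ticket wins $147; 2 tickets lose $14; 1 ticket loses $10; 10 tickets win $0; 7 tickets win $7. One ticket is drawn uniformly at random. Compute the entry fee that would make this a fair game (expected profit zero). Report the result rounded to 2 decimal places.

$8.76

E[payout] = (8/29)·12 + (1/29)·147 + (2/29)·(-14) + (1/29)·(-10) + (10/29)·0 + (7/29)·7 = 254/29
Fair fee = E[payout] = 254/29 ≈ $8.76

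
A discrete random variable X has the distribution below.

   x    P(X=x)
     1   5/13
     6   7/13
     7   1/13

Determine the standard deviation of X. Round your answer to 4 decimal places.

E[X] = 54/13, E[X²] = 306/13
Var(X) = E[X²] − (E[X])² = 306/13 − 2916/169 = 1062/169
SD(X) = √(1062/169) ≈ 2.5068

2.5068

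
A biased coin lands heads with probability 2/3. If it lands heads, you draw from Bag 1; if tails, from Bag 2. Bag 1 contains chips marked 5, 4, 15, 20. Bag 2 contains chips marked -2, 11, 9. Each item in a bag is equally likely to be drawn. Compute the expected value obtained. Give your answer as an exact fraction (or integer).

28/3

E[X | Bag 1] = (5 + 4 + 15 + 20)/4 = 11
E[X | Bag 2] = (-2 + 11 + 9)/3 = 6
E[X] = (2/3)·11 + (1/3)·6 = 28/3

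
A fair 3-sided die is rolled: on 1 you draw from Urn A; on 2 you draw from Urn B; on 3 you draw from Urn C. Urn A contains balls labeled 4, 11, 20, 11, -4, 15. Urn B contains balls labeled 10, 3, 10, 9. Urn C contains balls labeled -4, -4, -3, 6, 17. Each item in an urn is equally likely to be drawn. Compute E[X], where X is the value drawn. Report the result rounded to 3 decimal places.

6.633

E[X | Urn A] = (4 + 11 + 20 + 11 − 4 + 15)/6 = 19/2
E[X | Urn B] = (10 + 3 + 10 + 9)/4 = 8
E[X | Urn C] = (-4 − 4 − 3 + 6 + 17)/5 = 12/5
E[X] = (1/3)·19/2 + (1/3)·8 + (1/3)·12/5 = 199/30 ≈ 6.633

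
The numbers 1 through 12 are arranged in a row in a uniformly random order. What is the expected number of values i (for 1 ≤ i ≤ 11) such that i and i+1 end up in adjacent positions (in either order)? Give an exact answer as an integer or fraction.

11/6

For each i ∈ {1,…,11}, let Xᵢ = 1 if i and i+1 are adjacent. P(Xᵢ=1) = 2·(12−1)!/12! = 2/12.
By linearity, E[ΣXᵢ] = (11)·(2/12) = 11/6.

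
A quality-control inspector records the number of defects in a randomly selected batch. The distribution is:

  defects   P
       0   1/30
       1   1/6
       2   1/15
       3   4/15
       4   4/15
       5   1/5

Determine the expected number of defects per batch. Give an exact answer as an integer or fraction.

E[X] = (1/30)·0 + (1/6)·1 + (1/15)·2 + (4/15)·3 + (4/15)·4 + (1/5)·5
     = 19/6

19/6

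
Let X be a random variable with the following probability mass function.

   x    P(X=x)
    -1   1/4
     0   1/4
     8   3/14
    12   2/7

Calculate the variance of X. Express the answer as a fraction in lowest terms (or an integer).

E[X] = (1/4)·(-1) + (1/4)·0 + (3/14)·8 + (2/7)·12 = 137/28
E[X²] = (1/4)·1 + (1/4)·0 + (3/14)·64 + (2/7)·144 = 1543/28
Var(X) = 1543/28 − (137/28)² = 24435/784

24435/784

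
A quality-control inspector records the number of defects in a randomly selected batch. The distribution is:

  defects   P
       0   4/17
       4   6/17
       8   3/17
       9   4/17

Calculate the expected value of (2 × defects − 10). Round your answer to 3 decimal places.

E[2x-10] = (4/17)·(-10) + (6/17)·(-2) + (3/17)·6 + (4/17)·8
     = -2/17 ≈ -0.118

-0.118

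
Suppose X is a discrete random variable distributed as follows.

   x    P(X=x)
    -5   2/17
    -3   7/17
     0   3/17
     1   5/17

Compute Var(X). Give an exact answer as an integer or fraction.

E[X] = (2/17)·(-5) + (7/17)·(-3) + (3/17)·0 + (5/17)·1 = -26/17
E[X²] = (2/17)·25 + (7/17)·9 + (3/17)·0 + (5/17)·1 = 118/17
Var(X) = 118/17 − (-26/17)² = 1330/289

1330/289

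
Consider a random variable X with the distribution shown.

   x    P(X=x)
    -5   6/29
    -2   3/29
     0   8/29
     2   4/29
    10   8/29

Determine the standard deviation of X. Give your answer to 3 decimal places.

5.523

E[X] = 52/29, E[X²] = 978/29
Var(X) = E[X²] − (E[X])² = 978/29 − 2704/841 = 25658/841
SD(X) = √(25658/841) ≈ 5.523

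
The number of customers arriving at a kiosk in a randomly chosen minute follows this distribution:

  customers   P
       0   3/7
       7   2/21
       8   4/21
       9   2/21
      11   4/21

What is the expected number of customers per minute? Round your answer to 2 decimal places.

5.14

E[X] = (3/7)·0 + (2/21)·7 + (4/21)·8 + (2/21)·9 + (4/21)·11
     = 36/7 ≈ 5.14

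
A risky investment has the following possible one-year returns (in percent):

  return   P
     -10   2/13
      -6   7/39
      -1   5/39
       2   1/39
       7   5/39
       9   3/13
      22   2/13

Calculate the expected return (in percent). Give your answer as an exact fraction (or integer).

11/3

E[X] = (2/13)·(-10) + (7/39)·(-6) + (5/39)·(-1) + (1/39)·2 + (5/39)·7 + (3/13)·9 + (2/13)·22
     = 11/3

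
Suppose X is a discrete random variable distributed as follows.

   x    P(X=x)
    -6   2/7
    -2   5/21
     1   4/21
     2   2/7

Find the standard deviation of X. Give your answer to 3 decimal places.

3.245

E[X] = -10/7, E[X²] = 88/7
Var(X) = E[X²] − (E[X])² = 88/7 − 100/49 = 516/49
SD(X) = √(516/49) ≈ 3.245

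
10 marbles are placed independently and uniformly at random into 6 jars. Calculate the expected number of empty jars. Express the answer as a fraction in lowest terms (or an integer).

9765625/10077696

Let Xⱼ=1 if jar j is empty. P(Xⱼ=1) = ((6-1)/6)^10 = 9765625/60466176.
By linearity, E[#empty] = 6·9765625/60466176 = 9765625/10077696.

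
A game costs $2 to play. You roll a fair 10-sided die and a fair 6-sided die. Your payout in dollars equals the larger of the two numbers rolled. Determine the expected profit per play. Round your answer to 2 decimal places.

Distribution of the larger of the two numbers rolled: 1 w.p. 1/60, 2 w.p. 1/20, 3 w.p. 1/12, 4 w.p. 7/60, 5 w.p. 3/20, 6 w.p. 11/60, …
E[payout] = (1/60)·1 + (1/20)·2 + (1/12)·3 + (7/60)·4 + (3/20)·5 + (11/60)·6 + (1/10)·7 + (1/10)·8 + (1/10)·9 + (1/10)·10 = 73/12
Expected profit = 73/12 − 2 = 49/12 ≈ $4.08

$4.08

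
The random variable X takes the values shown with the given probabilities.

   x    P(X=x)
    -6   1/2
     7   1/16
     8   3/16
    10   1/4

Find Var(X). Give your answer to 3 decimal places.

55.996

E[X] = (1/2)·(-6) + (1/16)·7 + (3/16)·8 + (1/4)·10 = 23/16
E[X²] = (1/2)·36 + (1/16)·49 + (3/16)·64 + (1/4)·100 = 929/16
Var(X) = 929/16 − (23/16)² = 14335/256 ≈ 55.996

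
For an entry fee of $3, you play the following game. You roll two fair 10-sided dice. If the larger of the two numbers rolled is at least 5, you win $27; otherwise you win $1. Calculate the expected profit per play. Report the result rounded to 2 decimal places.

E[payout] = (4/25)·1 + (21/25)·27 = 571/25
Expected profit = 571/25 − 3 = 496/25 ≈ $19.84

$19.84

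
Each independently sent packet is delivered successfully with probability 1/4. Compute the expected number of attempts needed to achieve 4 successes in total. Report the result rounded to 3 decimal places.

16.000

By linearity (sum of 4 independent geometric waits), E[trials] = 4/p = 4/(1/4) = 16.
≈ 16.000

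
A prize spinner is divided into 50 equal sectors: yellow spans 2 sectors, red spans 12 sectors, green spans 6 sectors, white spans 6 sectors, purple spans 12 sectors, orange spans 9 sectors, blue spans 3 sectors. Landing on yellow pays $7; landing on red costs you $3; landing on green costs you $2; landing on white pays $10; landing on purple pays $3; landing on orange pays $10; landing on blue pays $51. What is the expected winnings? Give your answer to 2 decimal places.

$6.10

E[payout] = (2/50)·7 + (12/50)·(-3) + (6/50)·(-2) + (6/50)·10 + (12/50)·3 + (9/50)·10 + (3/50)·51 = 61/10
≈ $6.10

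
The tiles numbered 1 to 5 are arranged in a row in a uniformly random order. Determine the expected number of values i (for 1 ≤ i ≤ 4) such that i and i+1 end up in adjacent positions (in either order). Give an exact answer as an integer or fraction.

For each i ∈ {1,…,4}, let Xᵢ = 1 if i and i+1 are adjacent. P(Xᵢ=1) = 2·(5−1)!/5! = 2/5.
By linearity, E[ΣXᵢ] = (4)·(2/5) = 8/5.

8/5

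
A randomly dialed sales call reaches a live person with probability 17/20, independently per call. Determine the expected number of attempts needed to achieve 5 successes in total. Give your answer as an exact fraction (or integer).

100/17

By linearity (sum of 5 independent geometric waits), E[trials] = 5/p = 5/(17/20) = 100/17.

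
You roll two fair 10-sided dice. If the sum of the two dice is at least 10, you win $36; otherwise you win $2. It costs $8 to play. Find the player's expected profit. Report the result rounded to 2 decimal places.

$15.76

E[payout] = (9/25)·2 + (16/25)·36 = 594/25
Expected profit = 594/25 − 8 = 394/25 ≈ $15.76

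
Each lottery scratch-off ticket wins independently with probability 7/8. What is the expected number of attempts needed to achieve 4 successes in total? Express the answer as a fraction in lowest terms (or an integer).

32/7

By linearity (sum of 4 independent geometric waits), E[trials] = 4/p = 4/(7/8) = 32/7.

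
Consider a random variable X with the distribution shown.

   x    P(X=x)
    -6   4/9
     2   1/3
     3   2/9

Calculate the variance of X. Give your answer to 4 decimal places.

17.5556

E[X] = (4/9)·(-6) + (1/3)·2 + (2/9)·3 = -4/3
E[X²] = (4/9)·36 + (1/3)·4 + (2/9)·9 = 58/3
Var(X) = 58/3 − (-4/3)² = 158/9 ≈ 17.5556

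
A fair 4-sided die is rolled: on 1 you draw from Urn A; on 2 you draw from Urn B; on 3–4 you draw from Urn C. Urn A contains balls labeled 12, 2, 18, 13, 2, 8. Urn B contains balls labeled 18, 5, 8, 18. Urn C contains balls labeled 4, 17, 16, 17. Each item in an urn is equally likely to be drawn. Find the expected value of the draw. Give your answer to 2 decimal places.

12.10

E[X | Urn A] = (12 + 2 + 18 + 13 + 2 + 8)/6 = 55/6
E[X | Urn B] = (18 + 5 + 8 + 18)/4 = 49/4
E[X | Urn C] = (4 + 17 + 16 + 17)/4 = 27/2
E[X] = (1/4)·55/6 + (1/4)·49/4 + (1/2)·27/2 = 581/48 ≈ 12.10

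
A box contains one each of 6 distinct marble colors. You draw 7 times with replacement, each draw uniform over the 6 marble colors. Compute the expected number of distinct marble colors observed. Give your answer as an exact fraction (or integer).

Let Xⱼ=1 if type j appears at least once. P(Xⱼ=1) = 1 − ((6−1)/6)^7 = 201811/279936.
E[#distinct] = 6·201811/279936 = 201811/46656.

201811/46656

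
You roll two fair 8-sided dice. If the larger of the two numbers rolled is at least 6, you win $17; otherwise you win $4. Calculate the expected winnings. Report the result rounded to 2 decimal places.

E[payout] = (25/64)·4 + (39/64)·17 = 763/64
≈ $11.92

$11.92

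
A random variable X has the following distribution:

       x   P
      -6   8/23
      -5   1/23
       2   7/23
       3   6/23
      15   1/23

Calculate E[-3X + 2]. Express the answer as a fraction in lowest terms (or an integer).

64/23

E[-3x+2] = (8/23)·20 + (1/23)·17 + (7/23)·(-4) + (6/23)·(-7) + (1/23)·(-43)
     = 64/23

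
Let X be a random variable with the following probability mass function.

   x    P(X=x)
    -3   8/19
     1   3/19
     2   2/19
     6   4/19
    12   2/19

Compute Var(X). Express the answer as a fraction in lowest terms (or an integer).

8824/361

E[X] = (8/19)·(-3) + (3/19)·1 + (2/19)·2 + (4/19)·6 + (2/19)·12 = 31/19
E[X²] = (8/19)·9 + (3/19)·1 + (2/19)·4 + (4/19)·36 + (2/19)·144 = 515/19
Var(X) = 515/19 − (31/19)² = 8824/361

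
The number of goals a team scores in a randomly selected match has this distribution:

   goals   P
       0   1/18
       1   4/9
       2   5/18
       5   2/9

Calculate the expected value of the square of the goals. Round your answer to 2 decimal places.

7.11

E[X²] = (1/18)·0 + (4/9)·1 + (5/18)·4 + (2/9)·25
     = 64/9 ≈ 7.11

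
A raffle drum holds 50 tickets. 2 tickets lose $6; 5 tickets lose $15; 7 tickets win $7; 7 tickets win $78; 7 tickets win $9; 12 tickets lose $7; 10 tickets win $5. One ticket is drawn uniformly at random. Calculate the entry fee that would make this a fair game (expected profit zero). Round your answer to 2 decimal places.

E[payout] = (2/50)·(-6) + (5/50)·(-15) + (7/50)·7 + (7/50)·78 + (7/50)·9 + (12/50)·(-7) + (10/50)·5 = 537/50
Fair fee = E[payout] = 537/50 ≈ $10.74

$10.74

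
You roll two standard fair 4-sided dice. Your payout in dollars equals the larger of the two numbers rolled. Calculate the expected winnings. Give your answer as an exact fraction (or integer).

Distribution of the larger of the two numbers rolled: 1 w.p. 1/16, 2 w.p. 3/16, 3 w.p. 5/16, 4 w.p. 7/16
E[payout] = (1/16)·1 + (3/16)·2 + (5/16)·3 + (7/16)·4 = 25/8

25/8 dollars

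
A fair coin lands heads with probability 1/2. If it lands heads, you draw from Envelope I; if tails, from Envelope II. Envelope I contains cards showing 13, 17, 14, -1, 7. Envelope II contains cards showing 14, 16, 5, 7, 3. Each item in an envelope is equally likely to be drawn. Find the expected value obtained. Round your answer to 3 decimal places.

E[X | Envelope I] = (13 + 17 + 14 − 1 + 7)/5 = 10
E[X | Envelope II] = (14 + 16 + 5 + 7 + 3)/5 = 9
E[X] = (1/2)·10 + (1/2)·9 = 19/2 ≈ 9.500

9.500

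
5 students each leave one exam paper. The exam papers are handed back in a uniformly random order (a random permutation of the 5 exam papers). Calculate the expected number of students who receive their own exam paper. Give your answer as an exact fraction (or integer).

1

Let Xᵢ = 1 if person i gets their own exam paper. For each i, P(Xᵢ=1) = 1/5.
By linearity of expectation, E[X₁+…+X_5] = 5·(1/5) = 1.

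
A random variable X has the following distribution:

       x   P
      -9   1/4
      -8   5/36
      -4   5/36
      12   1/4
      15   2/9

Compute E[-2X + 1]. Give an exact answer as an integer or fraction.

E[-2x+1] = (1/4)·19 + (5/36)·17 + (5/36)·9 + (1/4)·(-23) + (2/9)·(-29)
     = -23/6

-23/6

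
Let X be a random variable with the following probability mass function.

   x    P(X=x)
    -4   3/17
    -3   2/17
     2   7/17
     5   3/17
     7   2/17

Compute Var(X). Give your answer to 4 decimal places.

E[X] = (3/17)·(-4) + (2/17)·(-3) + (7/17)·2 + (3/17)·5 + (2/17)·7 = 25/17
E[X²] = (3/17)·16 + (2/17)·9 + (7/17)·4 + (3/17)·25 + (2/17)·49 = 267/17
Var(X) = 267/17 − (25/17)² = 3914/289 ≈ 13.5433

13.5433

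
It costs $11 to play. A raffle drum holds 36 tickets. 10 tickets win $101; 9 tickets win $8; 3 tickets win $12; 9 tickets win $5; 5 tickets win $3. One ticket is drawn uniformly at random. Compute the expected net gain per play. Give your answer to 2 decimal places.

E[payout] = (10/36)·101 + (9/36)·8 + (3/36)·12 + (9/36)·5 + (5/36)·3 = 589/18
Expected profit = 589/18 − 11 = 391/18 ≈ $21.72

$21.72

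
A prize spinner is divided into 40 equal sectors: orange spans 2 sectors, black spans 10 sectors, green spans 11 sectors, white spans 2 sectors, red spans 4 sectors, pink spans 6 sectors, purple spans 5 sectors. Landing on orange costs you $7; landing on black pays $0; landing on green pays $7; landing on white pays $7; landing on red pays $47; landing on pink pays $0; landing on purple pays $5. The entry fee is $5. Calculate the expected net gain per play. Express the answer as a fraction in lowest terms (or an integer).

E[payout] = (2/40)·(-7) + (10/40)·0 + (11/40)·7 + (2/40)·7 + (4/40)·47 + (6/40)·0 + (5/40)·5 = 29/4
Expected profit = 29/4 − 5 = 9/4

9/4 dollars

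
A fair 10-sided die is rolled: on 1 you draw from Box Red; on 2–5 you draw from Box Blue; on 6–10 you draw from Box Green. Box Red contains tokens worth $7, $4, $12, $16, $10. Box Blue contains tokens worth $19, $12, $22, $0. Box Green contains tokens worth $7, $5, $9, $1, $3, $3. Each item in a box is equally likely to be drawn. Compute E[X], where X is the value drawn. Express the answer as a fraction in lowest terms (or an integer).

646/75 dollars

E[X | Box Red] = (7 + 4 + 12 + 16 + 10)/5 = 49/5
E[X | Box Blue] = (19 + 12 + 22 + 0)/4 = 53/4
E[X | Box Green] = (7 + 5 + 9 + 1 + 3 + 3)/6 = 14/3
E[X] = (1/10)·49/5 + (2/5)·53/4 + (1/2)·14/3 = 646/75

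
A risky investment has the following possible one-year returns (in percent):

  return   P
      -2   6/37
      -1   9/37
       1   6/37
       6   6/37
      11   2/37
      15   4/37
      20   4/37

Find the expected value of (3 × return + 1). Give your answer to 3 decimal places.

15.838

E[3x+1] = (6/37)·(-5) + (9/37)·(-2) + (6/37)·4 + (6/37)·19 + (2/37)·34 + (4/37)·46 + (4/37)·61
     = 586/37 ≈ 15.838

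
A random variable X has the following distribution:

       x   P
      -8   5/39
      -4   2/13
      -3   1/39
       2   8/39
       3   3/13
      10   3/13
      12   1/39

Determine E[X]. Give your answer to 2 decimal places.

2.00

E[X] = (5/39)·(-8) + (2/13)·(-4) + (1/39)·(-3) + (8/39)·2 + (3/13)·3 + (3/13)·10 + (1/39)·12
     = 2 ≈ 2.00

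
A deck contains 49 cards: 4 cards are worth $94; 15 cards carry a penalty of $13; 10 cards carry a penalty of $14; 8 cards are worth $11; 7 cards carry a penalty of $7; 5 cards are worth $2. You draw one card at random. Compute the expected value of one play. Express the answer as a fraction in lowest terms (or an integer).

90/49 dollars

E[payout] = (4/49)·94 + (15/49)·(-13) + (10/49)·(-14) + (8/49)·11 + (7/49)·(-7) + (5/49)·2 = 90/49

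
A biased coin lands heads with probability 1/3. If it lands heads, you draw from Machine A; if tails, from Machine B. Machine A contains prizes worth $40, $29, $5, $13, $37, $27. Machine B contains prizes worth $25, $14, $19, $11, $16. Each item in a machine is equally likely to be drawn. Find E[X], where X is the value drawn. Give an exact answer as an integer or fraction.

E[X | Machine A] = (40 + 29 + 5 + 13 + 37 + 27)/6 = 151/6
E[X | Machine B] = (25 + 14 + 19 + 11 + 16)/5 = 17
E[X] = (1/3)·151/6 + (2/3)·17 = 355/18

355/18 dollars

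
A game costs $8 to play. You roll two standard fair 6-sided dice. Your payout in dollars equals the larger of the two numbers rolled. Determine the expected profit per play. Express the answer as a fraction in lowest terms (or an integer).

Distribution of the larger of the two numbers rolled: 1 w.p. 1/36, 2 w.p. 1/12, 3 w.p. 5/36, 4 w.p. 7/36, 5 w.p. 1/4, 6 w.p. 11/36
E[payout] = (1/36)·1 + (1/12)·2 + (5/36)·3 + (7/36)·4 + (1/4)·5 + (11/36)·6 = 161/36
Expected profit = 161/36 − 8 = -127/36

-127/36 dollars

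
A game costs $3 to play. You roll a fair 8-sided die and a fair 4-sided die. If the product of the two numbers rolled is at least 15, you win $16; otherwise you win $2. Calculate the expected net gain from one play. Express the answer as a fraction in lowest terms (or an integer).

27/8 dollars

E[payout] = (11/16)·2 + (5/16)·16 = 51/8
Expected profit = 51/8 − 3 = 27/8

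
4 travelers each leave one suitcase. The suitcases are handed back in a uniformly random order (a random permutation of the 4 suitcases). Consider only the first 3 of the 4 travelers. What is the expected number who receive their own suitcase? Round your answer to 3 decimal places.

Let Xᵢ = 1 if person i gets their own suitcase. For each i, P(Xᵢ=1) = 1/4.
By linearity of expectation, E[X₁+…+X_3] = 3·(1/4) = 3/4.
≈ 0.750

0.750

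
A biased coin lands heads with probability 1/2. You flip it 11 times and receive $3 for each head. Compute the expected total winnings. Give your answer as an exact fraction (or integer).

E[#heads] = 11·1/2 = 11/2 (linearity over flips).
E[winnings] = 3·11/2 = 33/2.

33/2 dollars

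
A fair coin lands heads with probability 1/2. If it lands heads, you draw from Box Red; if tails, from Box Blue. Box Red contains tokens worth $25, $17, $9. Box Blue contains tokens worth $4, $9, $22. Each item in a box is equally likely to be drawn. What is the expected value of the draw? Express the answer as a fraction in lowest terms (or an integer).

43/3 dollars

E[X | Box Red] = (25 + 17 + 9)/3 = 17
E[X | Box Blue] = (4 + 9 + 22)/3 = 35/3
E[X] = (1/2)·17 + (1/2)·35/3 = 43/3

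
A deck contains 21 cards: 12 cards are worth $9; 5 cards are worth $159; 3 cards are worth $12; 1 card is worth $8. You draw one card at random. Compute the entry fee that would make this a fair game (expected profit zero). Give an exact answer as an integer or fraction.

E[payout] = (12/21)·9 + (5/21)·159 + (3/21)·12 + (1/21)·8 = 947/21
Fair fee = E[payout] = 947/21

947/21 dollars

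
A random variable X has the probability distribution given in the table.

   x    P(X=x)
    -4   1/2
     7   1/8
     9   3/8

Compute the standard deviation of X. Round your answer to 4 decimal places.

6.2799

E[X] = 9/4, E[X²] = 89/2
Var(X) = E[X²] − (E[X])² = 89/2 − 81/16 = 631/16
SD(X) = √(631/16) ≈ 6.2799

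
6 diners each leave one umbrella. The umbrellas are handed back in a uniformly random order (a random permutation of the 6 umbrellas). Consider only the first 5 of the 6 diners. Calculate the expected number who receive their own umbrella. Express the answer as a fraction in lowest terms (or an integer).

5/6

Let Xᵢ = 1 if person i gets their own umbrella. For each i, P(Xᵢ=1) = 1/6.
By linearity of expectation, E[X₁+…+X_5] = 5·(1/6) = 5/6.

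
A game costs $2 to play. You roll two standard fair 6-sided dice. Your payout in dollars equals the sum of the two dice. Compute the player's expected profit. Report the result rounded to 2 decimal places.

$5.00

Distribution of the sum of the two dice: 2 w.p. 1/36, 3 w.p. 1/18, 4 w.p. 1/12, 5 w.p. 1/9, 6 w.p. 5/36, 7 w.p. 1/6, …
E[payout] = (1/36)·2 + (1/18)·3 + (1/12)·4 + (1/9)·5 + (5/36)·6 + (1/6)·7 + (5/36)·8 + (1/9)·9 + (1/12)·10 + (1/18)·11 + (1/36)·12 = 7
Expected profit = 7 − 2 = 5 ≈ $5.00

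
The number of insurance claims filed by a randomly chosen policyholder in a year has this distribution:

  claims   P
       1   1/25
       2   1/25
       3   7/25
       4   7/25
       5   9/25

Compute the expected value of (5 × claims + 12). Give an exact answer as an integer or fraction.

157/5

E[5x+12] = (1/25)·17 + (1/25)·22 + (7/25)·27 + (7/25)·32 + (9/25)·37
     = 157/5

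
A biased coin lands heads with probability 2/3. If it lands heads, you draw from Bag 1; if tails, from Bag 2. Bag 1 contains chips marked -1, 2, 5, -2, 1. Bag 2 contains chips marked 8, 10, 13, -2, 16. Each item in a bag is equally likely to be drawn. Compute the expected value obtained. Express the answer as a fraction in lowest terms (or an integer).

11/3

E[X | Bag 1] = (-1 + 2 + 5 − 2 + 1)/5 = 1
E[X | Bag 2] = (8 + 10 + 13 − 2 + 16)/5 = 9
E[X] = (2/3)·1 + (1/3)·9 = 11/3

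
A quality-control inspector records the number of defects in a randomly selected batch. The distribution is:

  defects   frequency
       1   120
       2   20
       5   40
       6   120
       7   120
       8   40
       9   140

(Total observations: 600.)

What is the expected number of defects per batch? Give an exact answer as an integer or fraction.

35/6

Total = 600, so P(defects=1) = 120/600, etc.
E[X] = (1/5)·1 + (1/30)·2 + (1/15)·5 + (1/5)·6 + (1/5)·7 + (1/15)·8 + (7/30)·9
     = 35/6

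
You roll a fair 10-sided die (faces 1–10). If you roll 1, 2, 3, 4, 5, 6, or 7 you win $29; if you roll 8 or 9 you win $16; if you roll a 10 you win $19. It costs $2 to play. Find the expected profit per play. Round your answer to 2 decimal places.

$23.40

E[payout] = (1/5)·16 + (1/10)·19 + (7/10)·29 = 127/5
Expected profit = 127/5 − 2 = 117/5 ≈ $23.40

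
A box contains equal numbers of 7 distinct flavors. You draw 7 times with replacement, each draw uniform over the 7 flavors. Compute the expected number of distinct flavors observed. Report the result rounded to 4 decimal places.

Let Xⱼ=1 if type j appears at least once. P(Xⱼ=1) = 1 − ((7−1)/7)^7 = 543607/823543.
E[#distinct] = 7·543607/823543 = 543607/117649.
≈ 4.6206

4.6206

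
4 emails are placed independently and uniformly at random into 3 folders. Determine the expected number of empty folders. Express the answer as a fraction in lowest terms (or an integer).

16/27

Let Xⱼ=1 if folder j is empty. P(Xⱼ=1) = ((3-1)/3)^4 = 16/81.
By linearity, E[#empty] = 3·16/81 = 16/27.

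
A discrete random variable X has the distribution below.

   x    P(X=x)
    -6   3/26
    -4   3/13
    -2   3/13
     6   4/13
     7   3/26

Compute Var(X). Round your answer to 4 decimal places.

E[X] = (3/26)·(-6) + (3/13)·(-4) + (3/13)·(-2) + (4/13)·6 + (3/26)·7 = 15/26
E[X²] = (3/26)·36 + (3/13)·16 + (3/13)·4 + (4/13)·36 + (3/26)·49 = 51/2
Var(X) = 51/2 − (15/26)² = 17013/676 ≈ 25.1672

25.1672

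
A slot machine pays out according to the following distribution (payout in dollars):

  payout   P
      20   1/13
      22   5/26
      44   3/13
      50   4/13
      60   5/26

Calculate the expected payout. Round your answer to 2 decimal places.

E[X] = (1/13)·20 + (5/26)·22 + (3/13)·44 + (4/13)·50 + (5/26)·60
     = 557/13 ≈ 42.85

$42.85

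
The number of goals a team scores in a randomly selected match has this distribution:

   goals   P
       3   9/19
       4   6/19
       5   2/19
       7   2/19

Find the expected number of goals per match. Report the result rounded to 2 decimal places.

E[X] = (9/19)·3 + (6/19)·4 + (2/19)·5 + (2/19)·7
     = 75/19 ≈ 3.95

3.95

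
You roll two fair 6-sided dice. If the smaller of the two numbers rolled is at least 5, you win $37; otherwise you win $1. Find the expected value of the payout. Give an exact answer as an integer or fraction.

$5

E[payout] = (8/9)·1 + (1/9)·37 = 5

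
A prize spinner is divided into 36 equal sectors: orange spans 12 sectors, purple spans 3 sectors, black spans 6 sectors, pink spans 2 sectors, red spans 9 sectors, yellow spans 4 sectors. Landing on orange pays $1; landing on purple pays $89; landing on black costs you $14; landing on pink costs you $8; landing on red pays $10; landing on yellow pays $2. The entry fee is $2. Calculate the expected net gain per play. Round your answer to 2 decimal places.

$5.69

E[payout] = (12/36)·1 + (3/36)·89 + (6/36)·(-14) + (2/36)·(-8) + (9/36)·10 + (4/36)·2 = 277/36
Expected profit = 277/36 − 2 = 205/36 ≈ $5.69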